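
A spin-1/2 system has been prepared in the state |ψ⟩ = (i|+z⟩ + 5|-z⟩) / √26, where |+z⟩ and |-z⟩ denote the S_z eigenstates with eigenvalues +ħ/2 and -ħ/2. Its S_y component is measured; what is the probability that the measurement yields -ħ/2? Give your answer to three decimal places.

0.692

|-y⟩ = (|+z⟩ - i|-z⟩)/√2, so ⟨-y|ψ⟩ = (6i) / (√2·√26).
P = |6i|² / 52 = 36/52.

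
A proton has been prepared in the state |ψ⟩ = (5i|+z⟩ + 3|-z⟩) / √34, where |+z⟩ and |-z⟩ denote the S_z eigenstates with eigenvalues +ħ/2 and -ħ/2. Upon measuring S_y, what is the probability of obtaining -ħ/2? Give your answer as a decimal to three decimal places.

|-y⟩ = (|+z⟩ - i|-z⟩)/√2, so ⟨-y|ψ⟩ = (8i) / (√2·√34).
P = |8i|² / 68 = 64/68.

0.941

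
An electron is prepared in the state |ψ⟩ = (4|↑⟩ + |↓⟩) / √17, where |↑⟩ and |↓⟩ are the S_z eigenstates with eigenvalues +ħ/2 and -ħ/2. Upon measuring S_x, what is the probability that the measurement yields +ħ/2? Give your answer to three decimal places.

|+x⟩ = (|↑⟩ + |↓⟩)/√2, so ⟨+x|ψ⟩ = (5) / (√2·√17).
P = |5|² / 34 = 25/34.

0.735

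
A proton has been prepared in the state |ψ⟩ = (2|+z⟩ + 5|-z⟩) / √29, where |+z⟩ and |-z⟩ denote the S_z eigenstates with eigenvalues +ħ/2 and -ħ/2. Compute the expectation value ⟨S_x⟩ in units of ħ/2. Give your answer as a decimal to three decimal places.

⟨σ_x⟩ = 2 Re(a* b)/(|a|²+|b|²) with a = 2, b = 5.
a* b = 10, so ⟨σ_x⟩ = 20/29.
⟨S_x⟩ = (ħ/2)·⟨σ_x⟩.

0.690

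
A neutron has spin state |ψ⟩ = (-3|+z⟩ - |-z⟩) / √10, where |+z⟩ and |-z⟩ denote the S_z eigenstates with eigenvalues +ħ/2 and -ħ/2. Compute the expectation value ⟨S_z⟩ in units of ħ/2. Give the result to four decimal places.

0.8000

⟨σ_z⟩ = |a|² - |b|² divided by |a|²+|b|², with a, b the |+z⟩, |-z⟩ amplitudes.
= (9 - 1)/10 = 8/10.
⟨S_z⟩ = (ħ/2)·⟨σ_z⟩.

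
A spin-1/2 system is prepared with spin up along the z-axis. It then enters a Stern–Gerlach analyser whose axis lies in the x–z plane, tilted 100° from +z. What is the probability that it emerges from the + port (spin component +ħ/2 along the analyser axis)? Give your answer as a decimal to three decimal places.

For spin-½, the probability of finding spin-up along an axis at angle θ to the initial spin direction is cos²(θ/2); spin-down is sin²(θ/2).
θ = 100°, so P = cos²(50°) ≈ 0.413.

0.413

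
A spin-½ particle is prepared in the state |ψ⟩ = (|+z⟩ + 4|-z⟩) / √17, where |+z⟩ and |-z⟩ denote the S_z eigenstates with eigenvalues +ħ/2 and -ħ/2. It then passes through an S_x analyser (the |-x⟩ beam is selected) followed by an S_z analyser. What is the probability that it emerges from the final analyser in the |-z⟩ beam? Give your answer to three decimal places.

First analyser (S_x): P(|-x⟩) = |⟨-x|ψ⟩|² = 9/34.
After stage 1 the state is |-x⟩; P(|-z⟩) = |⟨-z|-x⟩|² = 1/2.
Joint probability = 9/34 × 1/2 = 0.132.

0.132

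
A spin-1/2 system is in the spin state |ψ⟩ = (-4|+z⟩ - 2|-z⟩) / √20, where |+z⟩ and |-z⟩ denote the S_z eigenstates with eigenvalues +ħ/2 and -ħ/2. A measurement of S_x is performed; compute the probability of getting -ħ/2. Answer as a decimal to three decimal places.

|-x⟩ = (|+z⟩ - |-z⟩)/√2, so ⟨-x|ψ⟩ = (-2) / (√2·√20).
P = |-2|² / 40 = 4/40.

0.100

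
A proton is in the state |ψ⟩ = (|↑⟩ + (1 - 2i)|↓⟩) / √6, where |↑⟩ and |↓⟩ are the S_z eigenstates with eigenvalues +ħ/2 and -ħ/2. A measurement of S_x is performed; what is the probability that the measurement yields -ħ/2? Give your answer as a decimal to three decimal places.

0.333

|-x⟩ = (|↑⟩ - |↓⟩)/√2, so ⟨-x|ψ⟩ = (2i) / (√2·√6).
P = |2i|² / 12 = 4/12.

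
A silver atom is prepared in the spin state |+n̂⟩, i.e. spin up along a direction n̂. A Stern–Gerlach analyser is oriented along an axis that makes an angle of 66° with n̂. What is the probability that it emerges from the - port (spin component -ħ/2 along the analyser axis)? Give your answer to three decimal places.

0.297

For spin-½, the probability of finding spin-up along an axis at angle θ to the initial spin direction is cos²(θ/2); spin-down is sin²(θ/2).
θ = 66°, so P = sin²(33°) ≈ 0.297.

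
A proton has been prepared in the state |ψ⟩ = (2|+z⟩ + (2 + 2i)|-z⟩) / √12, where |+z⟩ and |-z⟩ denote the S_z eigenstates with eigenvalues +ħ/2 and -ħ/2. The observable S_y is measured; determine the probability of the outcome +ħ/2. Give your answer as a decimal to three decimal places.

0.833

|+y⟩ = (|+z⟩ + i|-z⟩)/√2, so ⟨+y|ψ⟩ = (4 - 2i) / (√2·√12).
P = |4 - 2i|² / 24 = 20/24.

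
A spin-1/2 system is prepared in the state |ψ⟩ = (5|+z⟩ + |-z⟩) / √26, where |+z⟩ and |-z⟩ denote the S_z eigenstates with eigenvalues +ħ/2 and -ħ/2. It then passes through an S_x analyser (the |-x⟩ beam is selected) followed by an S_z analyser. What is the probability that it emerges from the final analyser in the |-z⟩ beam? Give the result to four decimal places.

First analyser (S_x): P(|-x⟩) = |⟨-x|ψ⟩|² = 16/52.
After stage 1 the state is |-x⟩; P(|-z⟩) = |⟨-z|-x⟩|² = 1/2.
Joint probability = 16/52 × 1/2 = 0.1538.

0.1538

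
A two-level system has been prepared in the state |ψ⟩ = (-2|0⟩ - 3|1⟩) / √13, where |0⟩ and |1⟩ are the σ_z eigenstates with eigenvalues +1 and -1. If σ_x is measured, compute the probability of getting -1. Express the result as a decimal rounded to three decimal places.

0.038

|-x⟩ = (|0⟩ - |1⟩)/√2, so ⟨-x|ψ⟩ = (1) / (√2·√13).
P = |1|² / 26 = 1/26.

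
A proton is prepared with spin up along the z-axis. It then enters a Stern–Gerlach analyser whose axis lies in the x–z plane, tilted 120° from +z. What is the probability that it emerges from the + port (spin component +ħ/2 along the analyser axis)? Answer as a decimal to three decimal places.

For spin-½, the probability of finding spin-up along an axis at angle θ to the initial spin direction is cos²(θ/2); spin-down is sin²(θ/2).
θ = 120°, so P = cos²(60°) ≈ 0.250.

0.250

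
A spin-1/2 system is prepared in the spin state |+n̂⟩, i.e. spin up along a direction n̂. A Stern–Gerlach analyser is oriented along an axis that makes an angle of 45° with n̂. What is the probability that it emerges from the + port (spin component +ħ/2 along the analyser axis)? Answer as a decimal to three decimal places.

For spin-½, the probability of finding spin-up along an axis at angle θ to the initial spin direction is cos²(θ/2); spin-down is sin²(θ/2).
θ = 45°, so P = cos²(22.5°) ≈ 0.854.

0.854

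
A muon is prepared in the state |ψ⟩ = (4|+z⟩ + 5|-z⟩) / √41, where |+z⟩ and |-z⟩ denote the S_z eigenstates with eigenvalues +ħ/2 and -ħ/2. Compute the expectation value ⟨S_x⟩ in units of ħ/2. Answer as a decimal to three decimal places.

⟨σ_x⟩ = 2 Re(a* b)/(|a|²+|b|²) with a = 4, b = 5.
a* b = 20, so ⟨σ_x⟩ = 40/41.
⟨S_x⟩ = (ħ/2)·⟨σ_x⟩.

0.976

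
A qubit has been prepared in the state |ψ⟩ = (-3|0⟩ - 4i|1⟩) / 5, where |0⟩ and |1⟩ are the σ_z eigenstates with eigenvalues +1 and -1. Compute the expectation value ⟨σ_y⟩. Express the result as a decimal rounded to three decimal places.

⟨σ_y⟩ = 2 Im(a* b)/(|a|²+|b|²) with a = -3, b = -4i.
a* b = 12i, so ⟨σ_y⟩ = 24/25.

0.960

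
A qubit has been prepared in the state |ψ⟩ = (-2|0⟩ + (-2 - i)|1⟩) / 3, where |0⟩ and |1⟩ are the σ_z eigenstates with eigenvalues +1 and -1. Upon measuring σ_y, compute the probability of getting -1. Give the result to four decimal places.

|-y⟩ = (|0⟩ - i|1⟩)/√2, so ⟨-y|ψ⟩ = (-1 - 2i) / (√2·3).
P = |-1 - 2i|² / 18 = 5/18.

0.2778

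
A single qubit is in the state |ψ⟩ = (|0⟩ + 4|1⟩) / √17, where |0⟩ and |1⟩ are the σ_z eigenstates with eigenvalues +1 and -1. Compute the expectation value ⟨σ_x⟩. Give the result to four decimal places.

0.4706

⟨σ_x⟩ = 2 Re(a* b)/(|a|²+|b|²) with a = 1, b = 4.
a* b = 4, so ⟨σ_x⟩ = 8/17.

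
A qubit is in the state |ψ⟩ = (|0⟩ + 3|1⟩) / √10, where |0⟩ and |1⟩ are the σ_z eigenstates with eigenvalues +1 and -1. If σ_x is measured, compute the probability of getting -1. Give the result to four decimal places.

|-x⟩ = (|0⟩ - |1⟩)/√2, so ⟨-x|ψ⟩ = (-2) / (√2·√10).
P = |-2|² / 20 = 4/20.

0.2000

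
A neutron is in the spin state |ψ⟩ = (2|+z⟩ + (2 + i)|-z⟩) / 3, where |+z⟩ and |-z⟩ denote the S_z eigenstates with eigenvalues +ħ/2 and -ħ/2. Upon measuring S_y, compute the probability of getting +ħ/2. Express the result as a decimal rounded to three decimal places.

0.722

|+y⟩ = (|+z⟩ + i|-z⟩)/√2, so ⟨+y|ψ⟩ = (3 - 2i) / (√2·3).
P = |3 - 2i|² / 18 = 13/18.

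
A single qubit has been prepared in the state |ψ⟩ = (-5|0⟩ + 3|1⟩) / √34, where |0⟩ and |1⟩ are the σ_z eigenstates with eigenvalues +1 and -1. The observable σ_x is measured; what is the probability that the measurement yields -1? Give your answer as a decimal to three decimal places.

0.941

|-x⟩ = (|0⟩ - |1⟩)/√2, so ⟨-x|ψ⟩ = (-8) / (√2·√34).
P = |-8|² / 68 = 64/68.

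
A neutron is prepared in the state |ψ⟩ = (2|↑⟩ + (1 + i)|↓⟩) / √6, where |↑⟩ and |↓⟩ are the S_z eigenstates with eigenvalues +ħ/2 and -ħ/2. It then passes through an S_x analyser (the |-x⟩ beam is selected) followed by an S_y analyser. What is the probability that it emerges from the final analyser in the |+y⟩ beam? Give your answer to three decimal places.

0.083

First analyser (S_x): P(|-x⟩) = |⟨-x|ψ⟩|² = 2/12.
After stage 1 the state is |-x⟩; P(|+y⟩) = |⟨+y|-x⟩|² = 1/2.
Joint probability = 2/12 × 1/2 = 0.083.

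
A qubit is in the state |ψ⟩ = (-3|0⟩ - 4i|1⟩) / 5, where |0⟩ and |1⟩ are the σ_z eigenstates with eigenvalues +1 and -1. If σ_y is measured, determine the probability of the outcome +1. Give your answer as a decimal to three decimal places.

0.980

|+y⟩ = (|0⟩ + i|1⟩)/√2, so ⟨+y|ψ⟩ = (-7) / (√2·5).
P = |-7|² / 50 = 49/50.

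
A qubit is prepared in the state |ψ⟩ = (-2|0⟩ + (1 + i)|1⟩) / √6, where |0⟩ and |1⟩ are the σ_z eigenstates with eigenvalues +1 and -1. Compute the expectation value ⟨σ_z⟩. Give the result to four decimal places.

⟨σ_z⟩ = |a|² - |b|² divided by |a|²+|b|², with a, b the |0⟩, |1⟩ amplitudes.
= (4 - 2)/6 = 2/6.

0.3333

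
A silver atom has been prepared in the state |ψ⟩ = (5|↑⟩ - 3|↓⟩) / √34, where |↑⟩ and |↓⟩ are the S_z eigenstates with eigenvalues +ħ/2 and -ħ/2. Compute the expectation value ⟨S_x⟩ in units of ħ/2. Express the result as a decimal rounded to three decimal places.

⟨σ_x⟩ = 2 Re(a* b)/(|a|²+|b|²) with a = 5, b = -3.
a* b = -15, so ⟨σ_x⟩ = -30/34.
⟨S_x⟩ = (ħ/2)·⟨σ_x⟩.

-0.882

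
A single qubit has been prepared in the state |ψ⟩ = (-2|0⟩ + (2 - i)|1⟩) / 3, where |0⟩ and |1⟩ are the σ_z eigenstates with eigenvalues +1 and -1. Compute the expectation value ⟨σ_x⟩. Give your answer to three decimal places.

-0.889

⟨σ_x⟩ = 2 Re(a* b)/(|a|²+|b|²) with a = -2, b = (2 - i).
a* b = (-4 + 2i), so ⟨σ_x⟩ = -8/9.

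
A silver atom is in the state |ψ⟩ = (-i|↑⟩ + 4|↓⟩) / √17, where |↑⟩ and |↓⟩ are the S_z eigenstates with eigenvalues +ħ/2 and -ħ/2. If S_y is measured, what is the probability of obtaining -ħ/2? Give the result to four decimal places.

|-y⟩ = (|↑⟩ - i|↓⟩)/√2, so ⟨-y|ψ⟩ = (3i) / (√2·√17).
P = |3i|² / 34 = 9/34.

0.2647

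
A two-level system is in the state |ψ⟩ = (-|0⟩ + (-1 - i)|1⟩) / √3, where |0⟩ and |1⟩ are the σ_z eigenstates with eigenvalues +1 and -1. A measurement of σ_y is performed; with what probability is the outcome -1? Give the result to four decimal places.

|-y⟩ = (|0⟩ - i|1⟩)/√2, so ⟨-y|ψ⟩ = (-i) / (√2·√3).
P = |-i|² / 6 = 1/6.

0.1667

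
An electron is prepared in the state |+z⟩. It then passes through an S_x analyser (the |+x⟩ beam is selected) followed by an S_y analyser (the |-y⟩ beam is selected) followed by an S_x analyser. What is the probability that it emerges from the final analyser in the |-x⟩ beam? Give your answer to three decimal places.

0.125

First analyser (S_x): from |+z⟩, P(|+x⟩) = 1/2.
After stage 1 the state is |+x⟩; P(|-y⟩) = |⟨-y|+x⟩|² = 1/2.
After stage 2 the state is |-y⟩; P(|-x⟩) = |⟨-x|-y⟩|² = 1/2.
Joint probability = 1/2 × 1/2 × 1/2 = 0.125.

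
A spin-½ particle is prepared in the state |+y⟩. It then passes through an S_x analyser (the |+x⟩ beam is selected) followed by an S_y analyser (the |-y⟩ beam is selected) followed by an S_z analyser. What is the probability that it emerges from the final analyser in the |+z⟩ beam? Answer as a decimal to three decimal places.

First analyser (S_x): from |+y⟩, P(|+x⟩) = 1/2.
After stage 1 the state is |+x⟩; P(|-y⟩) = |⟨-y|+x⟩|² = 1/2.
After stage 2 the state is |-y⟩; P(|+z⟩) = |⟨+z|-y⟩|² = 1/2.
Joint probability = 1/2 × 1/2 × 1/2 = 0.125.

0.125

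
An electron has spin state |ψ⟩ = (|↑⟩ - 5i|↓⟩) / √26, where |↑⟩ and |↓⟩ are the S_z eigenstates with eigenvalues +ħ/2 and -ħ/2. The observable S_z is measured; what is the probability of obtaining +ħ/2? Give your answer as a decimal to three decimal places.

The +ħ/2 outcome corresponds to |↑⟩. Its amplitude in |ψ⟩ is 1/√26.
P = |1|² / 26 = 1/26.

0.038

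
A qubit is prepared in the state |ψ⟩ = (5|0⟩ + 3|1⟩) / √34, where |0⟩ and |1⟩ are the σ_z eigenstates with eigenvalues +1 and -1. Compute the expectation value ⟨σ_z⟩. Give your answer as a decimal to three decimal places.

0.471

⟨σ_z⟩ = |a|² - |b|² divided by |a|²+|b|², with a, b the |0⟩, |1⟩ amplitudes.
= (25 - 9)/34 = 16/34.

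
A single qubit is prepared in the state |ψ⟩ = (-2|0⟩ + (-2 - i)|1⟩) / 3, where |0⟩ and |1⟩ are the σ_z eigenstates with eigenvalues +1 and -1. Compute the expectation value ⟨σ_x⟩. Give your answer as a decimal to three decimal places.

⟨σ_x⟩ = 2 Re(a* b)/(|a|²+|b|²) with a = -2, b = (-2 - i).
a* b = (4 + 2i), so ⟨σ_x⟩ = 8/9.

0.889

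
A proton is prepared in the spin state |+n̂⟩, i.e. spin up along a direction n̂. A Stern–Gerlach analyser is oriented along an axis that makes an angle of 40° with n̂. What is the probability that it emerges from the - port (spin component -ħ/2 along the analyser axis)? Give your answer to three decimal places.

0.117

For spin-½, the probability of finding spin-up along an axis at angle θ to the initial spin direction is cos²(θ/2); spin-down is sin²(θ/2).
θ = 40°, so P = sin²(20°) ≈ 0.117.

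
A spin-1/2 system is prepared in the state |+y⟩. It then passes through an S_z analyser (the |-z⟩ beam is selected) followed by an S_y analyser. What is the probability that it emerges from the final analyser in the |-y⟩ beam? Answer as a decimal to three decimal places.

0.250

First analyser (S_z): from |+y⟩, P(|-z⟩) = 1/2.
After stage 1 the state is |-z⟩; P(|-y⟩) = |⟨-y|-z⟩|² = 1/2.
Joint probability = 1/2 × 1/2 = 0.250.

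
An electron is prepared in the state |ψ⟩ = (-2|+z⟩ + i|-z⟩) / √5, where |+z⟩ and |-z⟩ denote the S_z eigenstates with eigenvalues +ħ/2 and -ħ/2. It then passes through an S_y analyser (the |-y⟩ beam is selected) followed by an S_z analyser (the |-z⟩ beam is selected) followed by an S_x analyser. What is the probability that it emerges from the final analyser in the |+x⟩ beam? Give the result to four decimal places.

0.2250

First analyser (S_y): P(|-y⟩) = |⟨-y|ψ⟩|² = 9/10.
After stage 1 the state is |-y⟩; P(|-z⟩) = |⟨-z|-y⟩|² = 1/2.
After stage 2 the state is |-z⟩; P(|+x⟩) = |⟨+x|-z⟩|² = 1/2.
Joint probability = 9/10 × 1/2 × 1/2 = 0.2250.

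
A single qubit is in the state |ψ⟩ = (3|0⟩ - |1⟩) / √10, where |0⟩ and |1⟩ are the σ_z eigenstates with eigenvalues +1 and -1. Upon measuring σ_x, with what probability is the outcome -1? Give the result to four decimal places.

0.8000

|-x⟩ = (|0⟩ - |1⟩)/√2, so ⟨-x|ψ⟩ = (4) / (√2·√10).
P = |4|² / 20 = 16/20.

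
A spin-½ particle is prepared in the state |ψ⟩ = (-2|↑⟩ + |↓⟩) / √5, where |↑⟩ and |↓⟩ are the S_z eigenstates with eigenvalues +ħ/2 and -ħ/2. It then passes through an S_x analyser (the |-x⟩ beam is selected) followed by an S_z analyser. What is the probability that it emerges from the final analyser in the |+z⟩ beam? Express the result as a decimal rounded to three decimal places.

0.450

First analyser (S_x): P(|-x⟩) = |⟨-x|ψ⟩|² = 9/10.
After stage 1 the state is |-x⟩; P(|+z⟩) = |⟨+z|-x⟩|² = 1/2.
Joint probability = 9/10 × 1/2 = 0.450.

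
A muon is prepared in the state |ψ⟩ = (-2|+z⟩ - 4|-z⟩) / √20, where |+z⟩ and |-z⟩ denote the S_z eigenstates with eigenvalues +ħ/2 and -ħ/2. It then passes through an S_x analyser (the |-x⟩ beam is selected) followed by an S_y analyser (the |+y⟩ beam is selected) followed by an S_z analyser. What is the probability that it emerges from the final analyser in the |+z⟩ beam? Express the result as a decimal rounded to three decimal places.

0.025

First analyser (S_x): P(|-x⟩) = |⟨-x|ψ⟩|² = 4/40.
After stage 1 the state is |-x⟩; P(|+y⟩) = |⟨+y|-x⟩|² = 1/2.
After stage 2 the state is |+y⟩; P(|+z⟩) = |⟨+z|+y⟩|² = 1/2.
Joint probability = 4/40 × 1/2 × 1/2 = 0.025.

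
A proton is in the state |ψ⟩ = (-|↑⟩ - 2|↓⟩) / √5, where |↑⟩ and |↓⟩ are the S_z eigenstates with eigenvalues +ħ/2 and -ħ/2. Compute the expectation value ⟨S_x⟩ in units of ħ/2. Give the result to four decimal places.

⟨σ_x⟩ = 2 Re(a* b)/(|a|²+|b|²) with a = -1, b = -2.
a* b = 2, so ⟨σ_x⟩ = 4/5.
⟨S_x⟩ = (ħ/2)·⟨σ_x⟩.

0.8000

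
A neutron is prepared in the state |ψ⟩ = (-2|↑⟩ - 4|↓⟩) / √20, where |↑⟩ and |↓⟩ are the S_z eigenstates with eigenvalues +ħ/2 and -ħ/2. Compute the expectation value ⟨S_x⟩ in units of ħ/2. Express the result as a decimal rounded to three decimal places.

0.800

⟨σ_x⟩ = 2 Re(a* b)/(|a|²+|b|²) with a = -2, b = -4.
a* b = 8, so ⟨σ_x⟩ = 16/20.
⟨S_x⟩ = (ħ/2)·⟨σ_x⟩.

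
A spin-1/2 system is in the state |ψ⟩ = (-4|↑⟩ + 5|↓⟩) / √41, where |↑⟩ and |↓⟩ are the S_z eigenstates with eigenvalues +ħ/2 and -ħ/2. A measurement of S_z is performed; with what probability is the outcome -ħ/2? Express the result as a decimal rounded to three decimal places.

The -ħ/2 outcome corresponds to |↓⟩. Its amplitude in |ψ⟩ is 5/√41.
P = |5|² / 41 = 25/41.

0.610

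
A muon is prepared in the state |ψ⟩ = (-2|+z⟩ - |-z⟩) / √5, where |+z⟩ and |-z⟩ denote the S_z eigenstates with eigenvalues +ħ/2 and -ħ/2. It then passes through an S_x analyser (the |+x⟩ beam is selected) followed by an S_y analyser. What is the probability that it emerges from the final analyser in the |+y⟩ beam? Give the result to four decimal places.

0.4500

First analyser (S_x): P(|+x⟩) = |⟨+x|ψ⟩|² = 9/10.
After stage 1 the state is |+x⟩; P(|+y⟩) = |⟨+y|+x⟩|² = 1/2.
Joint probability = 9/10 × 1/2 = 0.4500.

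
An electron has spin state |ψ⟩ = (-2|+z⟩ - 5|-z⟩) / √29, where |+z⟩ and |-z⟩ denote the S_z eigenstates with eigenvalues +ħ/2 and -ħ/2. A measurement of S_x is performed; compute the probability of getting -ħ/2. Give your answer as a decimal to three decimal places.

|-x⟩ = (|+z⟩ - |-z⟩)/√2, so ⟨-x|ψ⟩ = (3) / (√2·√29).
P = |3|² / 58 = 9/58.

0.155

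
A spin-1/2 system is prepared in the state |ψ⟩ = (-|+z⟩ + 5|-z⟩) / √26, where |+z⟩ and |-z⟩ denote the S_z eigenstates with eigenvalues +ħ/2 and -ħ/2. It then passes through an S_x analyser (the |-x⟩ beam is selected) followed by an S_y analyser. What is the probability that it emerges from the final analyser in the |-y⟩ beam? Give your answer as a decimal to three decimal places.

0.346

First analyser (S_x): P(|-x⟩) = |⟨-x|ψ⟩|² = 36/52.
After stage 1 the state is |-x⟩; P(|-y⟩) = |⟨-y|-x⟩|² = 1/2.
Joint probability = 36/52 × 1/2 = 0.346.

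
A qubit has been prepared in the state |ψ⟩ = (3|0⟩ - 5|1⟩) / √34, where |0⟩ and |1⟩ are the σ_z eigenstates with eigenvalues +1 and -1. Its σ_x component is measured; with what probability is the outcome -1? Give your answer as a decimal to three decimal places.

|-x⟩ = (|0⟩ - |1⟩)/√2, so ⟨-x|ψ⟩ = (8) / (√2·√34).
P = |8|² / 68 = 64/68.

0.941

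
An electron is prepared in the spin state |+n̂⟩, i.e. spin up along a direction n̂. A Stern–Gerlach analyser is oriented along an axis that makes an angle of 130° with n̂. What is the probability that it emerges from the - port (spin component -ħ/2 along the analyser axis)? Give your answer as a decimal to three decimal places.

For spin-½, the probability of finding spin-up along an axis at angle θ to the initial spin direction is cos²(θ/2); spin-down is sin²(θ/2).
θ = 130°, so P = sin²(65°) ≈ 0.821.

0.821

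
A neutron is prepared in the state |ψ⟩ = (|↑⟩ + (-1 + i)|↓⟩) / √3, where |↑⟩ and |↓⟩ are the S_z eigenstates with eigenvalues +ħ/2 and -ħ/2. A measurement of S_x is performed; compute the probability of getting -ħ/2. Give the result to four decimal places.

|-x⟩ = (|↑⟩ - |↓⟩)/√2, so ⟨-x|ψ⟩ = (2 - i) / (√2·√3).
P = |2 - i|² / 6 = 5/6.

0.8333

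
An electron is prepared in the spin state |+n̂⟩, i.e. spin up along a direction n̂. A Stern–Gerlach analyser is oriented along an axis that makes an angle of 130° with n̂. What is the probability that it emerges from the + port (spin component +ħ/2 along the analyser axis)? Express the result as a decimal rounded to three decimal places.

0.179

For spin-½, the probability of finding spin-up along an axis at angle θ to the initial spin direction is cos²(θ/2); spin-down is sin²(θ/2).
θ = 130°, so P = cos²(65°) ≈ 0.179.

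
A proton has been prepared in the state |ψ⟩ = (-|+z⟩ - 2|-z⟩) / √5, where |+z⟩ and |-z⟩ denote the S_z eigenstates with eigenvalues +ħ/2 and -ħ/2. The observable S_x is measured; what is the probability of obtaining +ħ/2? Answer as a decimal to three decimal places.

0.900

|+x⟩ = (|+z⟩ + |-z⟩)/√2, so ⟨+x|ψ⟩ = (-3) / (√2·√5).
P = |-3|² / 10 = 9/10.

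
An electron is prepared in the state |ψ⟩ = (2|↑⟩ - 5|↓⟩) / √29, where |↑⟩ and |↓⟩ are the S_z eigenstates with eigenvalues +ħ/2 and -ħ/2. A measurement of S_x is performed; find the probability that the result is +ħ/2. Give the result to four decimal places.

0.1552

|+x⟩ = (|↑⟩ + |↓⟩)/√2, so ⟨+x|ψ⟩ = (-3) / (√2·√29).
P = |-3|² / 58 = 9/58.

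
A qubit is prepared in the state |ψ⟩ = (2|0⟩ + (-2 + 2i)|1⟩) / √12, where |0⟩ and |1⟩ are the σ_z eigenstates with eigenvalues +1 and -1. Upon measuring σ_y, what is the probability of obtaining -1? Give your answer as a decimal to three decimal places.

|-y⟩ = (|0⟩ - i|1⟩)/√2, so ⟨-y|ψ⟩ = (-2i) / (√2·√12).
P = |-2i|² / 24 = 4/24.

0.167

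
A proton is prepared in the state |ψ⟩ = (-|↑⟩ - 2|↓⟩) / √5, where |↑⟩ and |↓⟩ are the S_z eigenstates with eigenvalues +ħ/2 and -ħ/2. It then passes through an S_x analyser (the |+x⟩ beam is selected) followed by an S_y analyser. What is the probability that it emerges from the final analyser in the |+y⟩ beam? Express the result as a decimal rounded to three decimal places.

0.450

First analyser (S_x): P(|+x⟩) = |⟨+x|ψ⟩|² = 9/10.
After stage 1 the state is |+x⟩; P(|+y⟩) = |⟨+y|+x⟩|² = 1/2.
Joint probability = 9/10 × 1/2 = 0.450.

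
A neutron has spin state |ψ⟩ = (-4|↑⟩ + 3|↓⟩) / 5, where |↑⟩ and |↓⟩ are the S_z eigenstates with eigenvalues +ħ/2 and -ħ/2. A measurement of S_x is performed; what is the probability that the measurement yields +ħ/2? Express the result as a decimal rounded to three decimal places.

|+x⟩ = (|↑⟩ + |↓⟩)/√2, so ⟨+x|ψ⟩ = (-1) / (√2·5).
P = |-1|² / 50 = 1/50.

0.020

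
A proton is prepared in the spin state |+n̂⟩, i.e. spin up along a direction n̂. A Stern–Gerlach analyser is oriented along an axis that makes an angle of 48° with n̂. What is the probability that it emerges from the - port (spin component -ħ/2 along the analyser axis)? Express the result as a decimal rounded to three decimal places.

0.165

For spin-½, the probability of finding spin-up along an axis at angle θ to the initial spin direction is cos²(θ/2); spin-down is sin²(θ/2).
θ = 48°, so P = sin²(24°) ≈ 0.165.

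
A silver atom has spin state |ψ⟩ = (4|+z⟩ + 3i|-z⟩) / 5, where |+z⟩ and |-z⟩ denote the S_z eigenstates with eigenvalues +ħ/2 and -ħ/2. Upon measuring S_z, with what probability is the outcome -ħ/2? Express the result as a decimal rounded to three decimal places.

The -ħ/2 outcome corresponds to |-z⟩. Its amplitude in |ψ⟩ is 3i/5.
P = |3i|² / 25 = 9/25.

0.360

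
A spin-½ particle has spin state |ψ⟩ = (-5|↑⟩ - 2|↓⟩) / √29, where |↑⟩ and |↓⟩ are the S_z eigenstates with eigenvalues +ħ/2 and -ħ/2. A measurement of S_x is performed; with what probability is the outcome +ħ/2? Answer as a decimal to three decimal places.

0.845

|+x⟩ = (|↑⟩ + |↓⟩)/√2, so ⟨+x|ψ⟩ = (-7) / (√2·√29).
P = |-7|² / 58 = 49/58.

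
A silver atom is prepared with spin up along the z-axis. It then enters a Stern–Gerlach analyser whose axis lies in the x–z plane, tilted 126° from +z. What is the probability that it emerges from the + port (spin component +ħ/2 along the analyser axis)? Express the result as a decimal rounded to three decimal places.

For spin-½, the probability of finding spin-up along an axis at angle θ to the initial spin direction is cos²(θ/2); spin-down is sin²(θ/2).
θ = 126°, so P = cos²(63°) ≈ 0.206.

0.206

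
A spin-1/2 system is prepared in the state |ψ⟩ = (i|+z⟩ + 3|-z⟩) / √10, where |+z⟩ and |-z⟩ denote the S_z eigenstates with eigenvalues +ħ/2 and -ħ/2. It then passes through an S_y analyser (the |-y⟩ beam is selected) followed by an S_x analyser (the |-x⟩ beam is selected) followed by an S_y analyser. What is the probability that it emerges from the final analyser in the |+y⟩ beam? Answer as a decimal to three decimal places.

0.200

First analyser (S_y): P(|-y⟩) = |⟨-y|ψ⟩|² = 16/20.
After stage 1 the state is |-y⟩; P(|-x⟩) = |⟨-x|-y⟩|² = 1/2.
After stage 2 the state is |-x⟩; P(|+y⟩) = |⟨+y|-x⟩|² = 1/2.
Joint probability = 16/20 × 1/2 × 1/2 = 0.200.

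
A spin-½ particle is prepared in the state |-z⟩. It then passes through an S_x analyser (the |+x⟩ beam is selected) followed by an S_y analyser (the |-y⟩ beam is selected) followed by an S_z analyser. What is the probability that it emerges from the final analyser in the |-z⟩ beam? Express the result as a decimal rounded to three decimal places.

0.125

First analyser (S_x): from |-z⟩, P(|+x⟩) = 1/2.
After stage 1 the state is |+x⟩; P(|-y⟩) = |⟨-y|+x⟩|² = 1/2.
After stage 2 the state is |-y⟩; P(|-z⟩) = |⟨-z|-y⟩|² = 1/2.
Joint probability = 1/2 × 1/2 × 1/2 = 0.125.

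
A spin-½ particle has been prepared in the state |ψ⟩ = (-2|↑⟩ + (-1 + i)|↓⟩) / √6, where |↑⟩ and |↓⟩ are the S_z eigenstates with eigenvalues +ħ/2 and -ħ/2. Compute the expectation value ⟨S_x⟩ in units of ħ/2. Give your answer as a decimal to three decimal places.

0.667

⟨σ_x⟩ = 2 Re(a* b)/(|a|²+|b|²) with a = -2, b = (-1 + i).
a* b = (2 - 2i), so ⟨σ_x⟩ = 4/6.
⟨S_x⟩ = (ħ/2)·⟨σ_x⟩.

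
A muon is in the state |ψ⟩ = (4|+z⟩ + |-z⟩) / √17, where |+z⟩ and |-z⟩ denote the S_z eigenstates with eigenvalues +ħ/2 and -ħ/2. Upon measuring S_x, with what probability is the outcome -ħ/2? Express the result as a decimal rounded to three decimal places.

0.265

|-x⟩ = (|+z⟩ - |-z⟩)/√2, so ⟨-x|ψ⟩ = (3) / (√2·√17).
P = |3|² / 34 = 9/34.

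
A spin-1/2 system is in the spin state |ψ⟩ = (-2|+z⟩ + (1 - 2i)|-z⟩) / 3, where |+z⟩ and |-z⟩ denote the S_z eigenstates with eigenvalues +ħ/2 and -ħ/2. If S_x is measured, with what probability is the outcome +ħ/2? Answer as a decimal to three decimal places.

|+x⟩ = (|+z⟩ + |-z⟩)/√2, so ⟨+x|ψ⟩ = (-1 - 2i) / (√2·3).
P = |-1 - 2i|² / 18 = 5/18.

0.278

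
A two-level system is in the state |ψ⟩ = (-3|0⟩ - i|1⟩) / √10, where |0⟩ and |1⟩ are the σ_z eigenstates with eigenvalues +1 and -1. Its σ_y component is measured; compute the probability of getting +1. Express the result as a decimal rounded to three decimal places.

0.800

|+y⟩ = (|0⟩ + i|1⟩)/√2, so ⟨+y|ψ⟩ = (-4) / (√2·√10).
P = |-4|² / 20 = 16/20.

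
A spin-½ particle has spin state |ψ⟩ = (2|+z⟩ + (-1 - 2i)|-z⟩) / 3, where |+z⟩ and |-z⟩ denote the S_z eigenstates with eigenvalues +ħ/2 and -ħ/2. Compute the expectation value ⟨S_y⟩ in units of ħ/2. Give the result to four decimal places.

-0.8889

⟨σ_y⟩ = 2 Im(a* b)/(|a|²+|b|²) with a = 2, b = (-1 - 2i).
a* b = (-2 - 4i), so ⟨σ_y⟩ = -8/9.
⟨S_y⟩ = (ħ/2)·⟨σ_y⟩.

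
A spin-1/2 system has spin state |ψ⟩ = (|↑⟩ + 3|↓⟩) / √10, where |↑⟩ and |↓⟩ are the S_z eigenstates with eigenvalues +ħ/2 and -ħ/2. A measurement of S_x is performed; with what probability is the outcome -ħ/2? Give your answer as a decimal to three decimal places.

0.200

|-x⟩ = (|↑⟩ - |↓⟩)/√2, so ⟨-x|ψ⟩ = (-2) / (√2·√10).
P = |-2|² / 20 = 4/20.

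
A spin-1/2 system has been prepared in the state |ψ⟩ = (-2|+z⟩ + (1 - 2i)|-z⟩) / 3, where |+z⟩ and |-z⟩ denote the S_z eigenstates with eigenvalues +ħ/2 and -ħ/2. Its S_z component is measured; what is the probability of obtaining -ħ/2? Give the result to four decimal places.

0.5556

The -ħ/2 outcome corresponds to |-z⟩. Its amplitude in |ψ⟩ is (1 - 2i)/3.
P = |1 - 2i|² / 9 = 5/9.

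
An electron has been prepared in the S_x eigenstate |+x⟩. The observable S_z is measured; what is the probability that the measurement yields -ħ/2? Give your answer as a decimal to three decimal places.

In the S_z basis, |+x⟩ = (|+z⟩ + |-z⟩)/√2 and |-z⟩ = |-z⟩.
|⟨-z|+x⟩|² = 1/2.

0.500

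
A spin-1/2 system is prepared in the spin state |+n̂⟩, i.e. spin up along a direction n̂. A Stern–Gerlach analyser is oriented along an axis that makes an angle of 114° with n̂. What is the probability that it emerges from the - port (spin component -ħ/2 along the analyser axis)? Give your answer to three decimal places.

For spin-½, the probability of finding spin-up along an axis at angle θ to the initial spin direction is cos²(θ/2); spin-down is sin²(θ/2).
θ = 114°, so P = sin²(57°) ≈ 0.703.

0.703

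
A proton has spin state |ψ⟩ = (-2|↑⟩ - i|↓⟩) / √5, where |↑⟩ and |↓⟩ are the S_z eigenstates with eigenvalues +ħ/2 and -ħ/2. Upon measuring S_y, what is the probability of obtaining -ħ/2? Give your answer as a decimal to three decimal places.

0.100

|-y⟩ = (|↑⟩ - i|↓⟩)/√2, so ⟨-y|ψ⟩ = (-1) / (√2·√5).
P = |-1|² / 10 = 1/10.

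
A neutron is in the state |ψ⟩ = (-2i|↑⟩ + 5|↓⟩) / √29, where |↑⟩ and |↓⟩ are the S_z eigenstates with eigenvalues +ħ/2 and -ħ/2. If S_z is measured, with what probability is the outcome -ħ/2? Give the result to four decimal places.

0.8621

The -ħ/2 outcome corresponds to |↓⟩. Its amplitude in |ψ⟩ is 5/√29.
P = |5|² / 29 = 25/29.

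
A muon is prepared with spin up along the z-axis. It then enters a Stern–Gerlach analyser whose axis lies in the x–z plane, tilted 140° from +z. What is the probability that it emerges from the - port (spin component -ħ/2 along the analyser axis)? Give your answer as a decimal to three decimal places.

For spin-½, the probability of finding spin-up along an axis at angle θ to the initial spin direction is cos²(θ/2); spin-down is sin²(θ/2).
θ = 140°, so P = sin²(70°) ≈ 0.883.

0.883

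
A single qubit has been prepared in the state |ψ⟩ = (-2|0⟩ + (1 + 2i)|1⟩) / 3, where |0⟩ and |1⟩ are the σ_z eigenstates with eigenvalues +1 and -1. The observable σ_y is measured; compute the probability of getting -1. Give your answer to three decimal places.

0.944

|-y⟩ = (|0⟩ - i|1⟩)/√2, so ⟨-y|ψ⟩ = (-4 + i) / (√2·3).
P = |-4 + i|² / 18 = 17/18.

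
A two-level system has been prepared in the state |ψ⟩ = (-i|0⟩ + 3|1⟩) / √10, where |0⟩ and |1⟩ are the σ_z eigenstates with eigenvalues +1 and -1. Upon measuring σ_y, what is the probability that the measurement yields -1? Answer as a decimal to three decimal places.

|-y⟩ = (|0⟩ - i|1⟩)/√2, so ⟨-y|ψ⟩ = (2i) / (√2·√10).
P = |2i|² / 20 = 4/20.

0.200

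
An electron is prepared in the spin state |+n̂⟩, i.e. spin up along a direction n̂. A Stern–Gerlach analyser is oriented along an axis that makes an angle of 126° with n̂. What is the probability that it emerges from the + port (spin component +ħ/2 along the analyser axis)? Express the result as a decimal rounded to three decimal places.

0.206

For spin-½, the probability of finding spin-up along an axis at angle θ to the initial spin direction is cos²(θ/2); spin-down is sin²(θ/2).
θ = 126°, so P = cos²(63°) ≈ 0.206.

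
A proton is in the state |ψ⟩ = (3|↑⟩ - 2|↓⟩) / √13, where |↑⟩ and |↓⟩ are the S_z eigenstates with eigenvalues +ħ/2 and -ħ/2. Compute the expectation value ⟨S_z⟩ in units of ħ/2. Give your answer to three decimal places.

0.385

⟨σ_z⟩ = |a|² - |b|² divided by |a|²+|b|², with a, b the |↑⟩, |↓⟩ amplitudes.
= (9 - 4)/13 = 5/13.
⟨S_z⟩ = (ħ/2)·⟨σ_z⟩.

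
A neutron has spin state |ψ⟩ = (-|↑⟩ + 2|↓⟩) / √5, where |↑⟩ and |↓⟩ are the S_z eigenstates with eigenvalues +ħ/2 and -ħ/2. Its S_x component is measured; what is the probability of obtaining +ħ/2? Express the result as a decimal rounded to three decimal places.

0.100

|+x⟩ = (|↑⟩ + |↓⟩)/√2, so ⟨+x|ψ⟩ = (1) / (√2·√5).
P = |1|² / 10 = 1/10.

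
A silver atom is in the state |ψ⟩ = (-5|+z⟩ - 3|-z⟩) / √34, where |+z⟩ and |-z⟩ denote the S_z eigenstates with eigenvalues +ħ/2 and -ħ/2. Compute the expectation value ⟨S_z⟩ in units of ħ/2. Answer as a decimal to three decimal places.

⟨σ_z⟩ = |a|² - |b|² divided by |a|²+|b|², with a, b the |+z⟩, |-z⟩ amplitudes.
= (25 - 9)/34 = 16/34.
⟨S_z⟩ = (ħ/2)·⟨σ_z⟩.

0.471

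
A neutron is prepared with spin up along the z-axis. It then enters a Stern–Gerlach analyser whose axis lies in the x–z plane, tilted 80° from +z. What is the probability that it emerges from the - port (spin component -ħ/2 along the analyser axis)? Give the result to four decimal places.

For spin-½, the probability of finding spin-up along an axis at angle θ to the initial spin direction is cos²(θ/2); spin-down is sin²(θ/2).
θ = 80°, so P = sin²(40°) ≈ 0.4132.

0.4132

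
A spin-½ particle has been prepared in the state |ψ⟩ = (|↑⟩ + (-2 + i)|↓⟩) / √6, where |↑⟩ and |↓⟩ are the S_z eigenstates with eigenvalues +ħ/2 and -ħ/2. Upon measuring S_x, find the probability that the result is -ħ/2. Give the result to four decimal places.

0.8333

|-x⟩ = (|↑⟩ - |↓⟩)/√2, so ⟨-x|ψ⟩ = (3 - i) / (√2·√6).
P = |3 - i|² / 12 = 10/12.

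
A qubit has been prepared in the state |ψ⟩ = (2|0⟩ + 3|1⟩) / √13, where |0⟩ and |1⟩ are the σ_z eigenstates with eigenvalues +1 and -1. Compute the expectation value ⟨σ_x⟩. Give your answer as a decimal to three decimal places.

⟨σ_x⟩ = 2 Re(a* b)/(|a|²+|b|²) with a = 2, b = 3.
a* b = 6, so ⟨σ_x⟩ = 12/13.

0.923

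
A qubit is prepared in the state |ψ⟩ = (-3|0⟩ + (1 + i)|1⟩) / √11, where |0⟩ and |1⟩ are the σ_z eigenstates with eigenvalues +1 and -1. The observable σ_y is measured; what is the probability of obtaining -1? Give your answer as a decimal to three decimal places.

0.773

|-y⟩ = (|0⟩ - i|1⟩)/√2, so ⟨-y|ψ⟩ = (-4 + i) / (√2·√11).
P = |-4 + i|² / 22 = 17/22.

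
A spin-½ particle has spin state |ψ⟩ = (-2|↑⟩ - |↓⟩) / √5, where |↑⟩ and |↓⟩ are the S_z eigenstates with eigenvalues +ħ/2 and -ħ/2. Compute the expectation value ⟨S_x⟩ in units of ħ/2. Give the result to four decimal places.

0.8000

⟨σ_x⟩ = 2 Re(a* b)/(|a|²+|b|²) with a = -2, b = -1.
a* b = 2, so ⟨σ_x⟩ = 4/5.
⟨S_x⟩ = (ħ/2)·⟨σ_x⟩.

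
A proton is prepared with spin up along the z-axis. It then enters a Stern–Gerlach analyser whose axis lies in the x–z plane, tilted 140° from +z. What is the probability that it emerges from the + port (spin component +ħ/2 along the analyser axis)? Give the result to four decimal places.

0.1170

For spin-½, the probability of finding spin-up along an axis at angle θ to the initial spin direction is cos²(θ/2); spin-down is sin²(θ/2).
θ = 140°, so P = cos²(70°) ≈ 0.1170.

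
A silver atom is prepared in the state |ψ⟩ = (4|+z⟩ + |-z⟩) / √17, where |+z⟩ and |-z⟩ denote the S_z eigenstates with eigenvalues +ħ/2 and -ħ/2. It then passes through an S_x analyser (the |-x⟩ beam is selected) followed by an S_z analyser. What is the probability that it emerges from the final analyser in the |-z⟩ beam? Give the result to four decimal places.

0.1324

First analyser (S_x): P(|-x⟩) = |⟨-x|ψ⟩|² = 9/34.
After stage 1 the state is |-x⟩; P(|-z⟩) = |⟨-z|-x⟩|² = 1/2.
Joint probability = 9/34 × 1/2 = 0.1324.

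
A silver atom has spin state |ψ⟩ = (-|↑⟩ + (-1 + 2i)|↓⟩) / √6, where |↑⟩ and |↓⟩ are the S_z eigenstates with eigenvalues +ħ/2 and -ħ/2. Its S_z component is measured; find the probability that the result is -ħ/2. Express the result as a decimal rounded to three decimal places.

0.833

The -ħ/2 outcome corresponds to |↓⟩. Its amplitude in |ψ⟩ is (-1 + 2i)/√6.
P = |-1 + 2i|² / 6 = 5/6.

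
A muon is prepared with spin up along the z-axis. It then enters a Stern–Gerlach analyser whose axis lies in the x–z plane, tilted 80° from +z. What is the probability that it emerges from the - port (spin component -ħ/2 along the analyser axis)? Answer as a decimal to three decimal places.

For spin-½, the probability of finding spin-up along an axis at angle θ to the initial spin direction is cos²(θ/2); spin-down is sin²(θ/2).
θ = 80°, so P = sin²(40°) ≈ 0.413.

0.413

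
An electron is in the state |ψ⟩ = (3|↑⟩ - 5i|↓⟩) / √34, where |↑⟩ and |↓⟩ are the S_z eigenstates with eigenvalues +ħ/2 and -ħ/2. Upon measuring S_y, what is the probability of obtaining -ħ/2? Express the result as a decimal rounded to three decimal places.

|-y⟩ = (|↑⟩ - i|↓⟩)/√2, so ⟨-y|ψ⟩ = (8) / (√2·√34).
P = |8|² / 68 = 64/68.

0.941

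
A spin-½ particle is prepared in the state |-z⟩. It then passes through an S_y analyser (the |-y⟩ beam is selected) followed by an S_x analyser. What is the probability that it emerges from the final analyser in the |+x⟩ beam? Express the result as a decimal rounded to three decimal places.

First analyser (S_y): from |-z⟩, P(|-y⟩) = 1/2.
After stage 1 the state is |-y⟩; P(|+x⟩) = |⟨+x|-y⟩|² = 1/2.
Joint probability = 1/2 × 1/2 = 0.250.

0.250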